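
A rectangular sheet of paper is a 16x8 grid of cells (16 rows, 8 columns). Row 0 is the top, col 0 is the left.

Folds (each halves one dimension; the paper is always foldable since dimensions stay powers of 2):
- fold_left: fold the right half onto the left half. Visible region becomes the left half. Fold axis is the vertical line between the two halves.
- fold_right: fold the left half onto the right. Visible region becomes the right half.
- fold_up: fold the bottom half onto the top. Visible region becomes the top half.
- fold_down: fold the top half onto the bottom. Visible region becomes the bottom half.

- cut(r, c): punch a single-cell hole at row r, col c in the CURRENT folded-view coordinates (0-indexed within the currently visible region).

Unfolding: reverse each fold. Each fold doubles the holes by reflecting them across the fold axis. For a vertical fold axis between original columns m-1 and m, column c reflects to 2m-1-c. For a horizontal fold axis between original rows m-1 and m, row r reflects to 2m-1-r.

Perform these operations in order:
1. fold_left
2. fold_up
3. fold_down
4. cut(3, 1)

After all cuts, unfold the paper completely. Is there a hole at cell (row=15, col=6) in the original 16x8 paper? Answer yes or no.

Answer: yes

Derivation:
Op 1 fold_left: fold axis v@4; visible region now rows[0,16) x cols[0,4) = 16x4
Op 2 fold_up: fold axis h@8; visible region now rows[0,8) x cols[0,4) = 8x4
Op 3 fold_down: fold axis h@4; visible region now rows[4,8) x cols[0,4) = 4x4
Op 4 cut(3, 1): punch at orig (7,1); cuts so far [(7, 1)]; region rows[4,8) x cols[0,4) = 4x4
Unfold 1 (reflect across h@4): 2 holes -> [(0, 1), (7, 1)]
Unfold 2 (reflect across h@8): 4 holes -> [(0, 1), (7, 1), (8, 1), (15, 1)]
Unfold 3 (reflect across v@4): 8 holes -> [(0, 1), (0, 6), (7, 1), (7, 6), (8, 1), (8, 6), (15, 1), (15, 6)]
Holes: [(0, 1), (0, 6), (7, 1), (7, 6), (8, 1), (8, 6), (15, 1), (15, 6)]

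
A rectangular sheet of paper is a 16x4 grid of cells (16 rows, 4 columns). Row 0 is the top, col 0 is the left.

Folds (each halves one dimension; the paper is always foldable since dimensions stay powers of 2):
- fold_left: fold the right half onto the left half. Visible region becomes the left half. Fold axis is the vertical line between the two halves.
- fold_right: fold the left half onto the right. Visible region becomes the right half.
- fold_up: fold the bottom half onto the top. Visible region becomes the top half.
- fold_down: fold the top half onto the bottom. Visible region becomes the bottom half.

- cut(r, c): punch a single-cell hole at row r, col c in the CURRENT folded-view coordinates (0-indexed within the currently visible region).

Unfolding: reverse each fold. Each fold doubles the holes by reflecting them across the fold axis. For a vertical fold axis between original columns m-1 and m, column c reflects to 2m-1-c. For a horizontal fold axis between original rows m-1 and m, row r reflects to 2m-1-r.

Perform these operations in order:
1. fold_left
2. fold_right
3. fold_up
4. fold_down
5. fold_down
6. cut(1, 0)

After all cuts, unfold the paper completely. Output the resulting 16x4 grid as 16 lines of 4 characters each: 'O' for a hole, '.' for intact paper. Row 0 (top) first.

Op 1 fold_left: fold axis v@2; visible region now rows[0,16) x cols[0,2) = 16x2
Op 2 fold_right: fold axis v@1; visible region now rows[0,16) x cols[1,2) = 16x1
Op 3 fold_up: fold axis h@8; visible region now rows[0,8) x cols[1,2) = 8x1
Op 4 fold_down: fold axis h@4; visible region now rows[4,8) x cols[1,2) = 4x1
Op 5 fold_down: fold axis h@6; visible region now rows[6,8) x cols[1,2) = 2x1
Op 6 cut(1, 0): punch at orig (7,1); cuts so far [(7, 1)]; region rows[6,8) x cols[1,2) = 2x1
Unfold 1 (reflect across h@6): 2 holes -> [(4, 1), (7, 1)]
Unfold 2 (reflect across h@4): 4 holes -> [(0, 1), (3, 1), (4, 1), (7, 1)]
Unfold 3 (reflect across h@8): 8 holes -> [(0, 1), (3, 1), (4, 1), (7, 1), (8, 1), (11, 1), (12, 1), (15, 1)]
Unfold 4 (reflect across v@1): 16 holes -> [(0, 0), (0, 1), (3, 0), (3, 1), (4, 0), (4, 1), (7, 0), (7, 1), (8, 0), (8, 1), (11, 0), (11, 1), (12, 0), (12, 1), (15, 0), (15, 1)]
Unfold 5 (reflect across v@2): 32 holes -> [(0, 0), (0, 1), (0, 2), (0, 3), (3, 0), (3, 1), (3, 2), (3, 3), (4, 0), (4, 1), (4, 2), (4, 3), (7, 0), (7, 1), (7, 2), (7, 3), (8, 0), (8, 1), (8, 2), (8, 3), (11, 0), (11, 1), (11, 2), (11, 3), (12, 0), (12, 1), (12, 2), (12, 3), (15, 0), (15, 1), (15, 2), (15, 3)]

Answer: OOOO
....
....
OOOO
OOOO
....
....
OOOO
OOOO
....
....
OOOO
OOOO
....
....
OOOO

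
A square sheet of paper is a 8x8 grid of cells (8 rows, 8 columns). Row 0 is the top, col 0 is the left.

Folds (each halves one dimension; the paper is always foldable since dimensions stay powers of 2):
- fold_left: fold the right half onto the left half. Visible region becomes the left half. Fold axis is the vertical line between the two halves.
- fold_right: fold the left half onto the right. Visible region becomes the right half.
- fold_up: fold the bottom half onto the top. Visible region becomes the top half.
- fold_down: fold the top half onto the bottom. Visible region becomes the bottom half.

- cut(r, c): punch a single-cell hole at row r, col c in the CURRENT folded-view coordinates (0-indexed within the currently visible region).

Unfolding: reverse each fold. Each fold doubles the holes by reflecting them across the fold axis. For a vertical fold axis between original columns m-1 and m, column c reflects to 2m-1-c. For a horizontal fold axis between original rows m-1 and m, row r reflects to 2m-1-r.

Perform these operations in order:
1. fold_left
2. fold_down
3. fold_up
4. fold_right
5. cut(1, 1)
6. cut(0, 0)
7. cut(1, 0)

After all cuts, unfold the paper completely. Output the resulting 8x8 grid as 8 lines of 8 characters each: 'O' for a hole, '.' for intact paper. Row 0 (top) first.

Answer: .OO..OO.
OOOOOOOO
OOOOOOOO
.OO..OO.
.OO..OO.
OOOOOOOO
OOOOOOOO
.OO..OO.

Derivation:
Op 1 fold_left: fold axis v@4; visible region now rows[0,8) x cols[0,4) = 8x4
Op 2 fold_down: fold axis h@4; visible region now rows[4,8) x cols[0,4) = 4x4
Op 3 fold_up: fold axis h@6; visible region now rows[4,6) x cols[0,4) = 2x4
Op 4 fold_right: fold axis v@2; visible region now rows[4,6) x cols[2,4) = 2x2
Op 5 cut(1, 1): punch at orig (5,3); cuts so far [(5, 3)]; region rows[4,6) x cols[2,4) = 2x2
Op 6 cut(0, 0): punch at orig (4,2); cuts so far [(4, 2), (5, 3)]; region rows[4,6) x cols[2,4) = 2x2
Op 7 cut(1, 0): punch at orig (5,2); cuts so far [(4, 2), (5, 2), (5, 3)]; region rows[4,6) x cols[2,4) = 2x2
Unfold 1 (reflect across v@2): 6 holes -> [(4, 1), (4, 2), (5, 0), (5, 1), (5, 2), (5, 3)]
Unfold 2 (reflect across h@6): 12 holes -> [(4, 1), (4, 2), (5, 0), (5, 1), (5, 2), (5, 3), (6, 0), (6, 1), (6, 2), (6, 3), (7, 1), (7, 2)]
Unfold 3 (reflect across h@4): 24 holes -> [(0, 1), (0, 2), (1, 0), (1, 1), (1, 2), (1, 3), (2, 0), (2, 1), (2, 2), (2, 3), (3, 1), (3, 2), (4, 1), (4, 2), (5, 0), (5, 1), (5, 2), (5, 3), (6, 0), (6, 1), (6, 2), (6, 3), (7, 1), (7, 2)]
Unfold 4 (reflect across v@4): 48 holes -> [(0, 1), (0, 2), (0, 5), (0, 6), (1, 0), (1, 1), (1, 2), (1, 3), (1, 4), (1, 5), (1, 6), (1, 7), (2, 0), (2, 1), (2, 2), (2, 3), (2, 4), (2, 5), (2, 6), (2, 7), (3, 1), (3, 2), (3, 5), (3, 6), (4, 1), (4, 2), (4, 5), (4, 6), (5, 0), (5, 1), (5, 2), (5, 3), (5, 4), (5, 5), (5, 6), (5, 7), (6, 0), (6, 1), (6, 2), (6, 3), (6, 4), (6, 5), (6, 6), (6, 7), (7, 1), (7, 2), (7, 5), (7, 6)]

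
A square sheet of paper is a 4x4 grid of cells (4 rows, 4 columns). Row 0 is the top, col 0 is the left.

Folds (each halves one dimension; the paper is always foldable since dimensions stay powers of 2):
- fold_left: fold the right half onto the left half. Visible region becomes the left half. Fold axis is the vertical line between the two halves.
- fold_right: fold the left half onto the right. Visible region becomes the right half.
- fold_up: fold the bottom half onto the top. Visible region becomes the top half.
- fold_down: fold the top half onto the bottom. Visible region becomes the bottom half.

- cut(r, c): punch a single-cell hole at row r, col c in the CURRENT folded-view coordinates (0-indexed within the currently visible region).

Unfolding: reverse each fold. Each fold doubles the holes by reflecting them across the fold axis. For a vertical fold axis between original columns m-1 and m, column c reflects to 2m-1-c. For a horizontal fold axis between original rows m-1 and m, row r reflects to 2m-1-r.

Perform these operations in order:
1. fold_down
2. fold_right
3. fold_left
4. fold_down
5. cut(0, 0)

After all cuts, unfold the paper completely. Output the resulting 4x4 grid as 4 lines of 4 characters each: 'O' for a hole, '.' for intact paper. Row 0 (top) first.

Answer: OOOO
OOOO
OOOO
OOOO

Derivation:
Op 1 fold_down: fold axis h@2; visible region now rows[2,4) x cols[0,4) = 2x4
Op 2 fold_right: fold axis v@2; visible region now rows[2,4) x cols[2,4) = 2x2
Op 3 fold_left: fold axis v@3; visible region now rows[2,4) x cols[2,3) = 2x1
Op 4 fold_down: fold axis h@3; visible region now rows[3,4) x cols[2,3) = 1x1
Op 5 cut(0, 0): punch at orig (3,2); cuts so far [(3, 2)]; region rows[3,4) x cols[2,3) = 1x1
Unfold 1 (reflect across h@3): 2 holes -> [(2, 2), (3, 2)]
Unfold 2 (reflect across v@3): 4 holes -> [(2, 2), (2, 3), (3, 2), (3, 3)]
Unfold 3 (reflect across v@2): 8 holes -> [(2, 0), (2, 1), (2, 2), (2, 3), (3, 0), (3, 1), (3, 2), (3, 3)]
Unfold 4 (reflect across h@2): 16 holes -> [(0, 0), (0, 1), (0, 2), (0, 3), (1, 0), (1, 1), (1, 2), (1, 3), (2, 0), (2, 1), (2, 2), (2, 3), (3, 0), (3, 1), (3, 2), (3, 3)]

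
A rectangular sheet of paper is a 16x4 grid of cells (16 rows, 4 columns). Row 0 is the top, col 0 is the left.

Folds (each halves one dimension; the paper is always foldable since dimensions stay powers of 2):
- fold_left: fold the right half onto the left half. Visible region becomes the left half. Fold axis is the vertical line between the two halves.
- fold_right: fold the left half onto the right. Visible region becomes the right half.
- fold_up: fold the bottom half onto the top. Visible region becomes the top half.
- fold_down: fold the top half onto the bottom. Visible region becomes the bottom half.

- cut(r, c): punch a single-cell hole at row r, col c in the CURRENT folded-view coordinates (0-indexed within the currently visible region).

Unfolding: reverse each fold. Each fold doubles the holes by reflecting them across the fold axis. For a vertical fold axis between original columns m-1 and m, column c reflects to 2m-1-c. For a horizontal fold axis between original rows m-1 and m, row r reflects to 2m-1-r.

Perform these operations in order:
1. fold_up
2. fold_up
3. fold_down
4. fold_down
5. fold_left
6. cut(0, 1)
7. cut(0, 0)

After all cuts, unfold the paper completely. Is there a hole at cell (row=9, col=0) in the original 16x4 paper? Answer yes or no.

Op 1 fold_up: fold axis h@8; visible region now rows[0,8) x cols[0,4) = 8x4
Op 2 fold_up: fold axis h@4; visible region now rows[0,4) x cols[0,4) = 4x4
Op 3 fold_down: fold axis h@2; visible region now rows[2,4) x cols[0,4) = 2x4
Op 4 fold_down: fold axis h@3; visible region now rows[3,4) x cols[0,4) = 1x4
Op 5 fold_left: fold axis v@2; visible region now rows[3,4) x cols[0,2) = 1x2
Op 6 cut(0, 1): punch at orig (3,1); cuts so far [(3, 1)]; region rows[3,4) x cols[0,2) = 1x2
Op 7 cut(0, 0): punch at orig (3,0); cuts so far [(3, 0), (3, 1)]; region rows[3,4) x cols[0,2) = 1x2
Unfold 1 (reflect across v@2): 4 holes -> [(3, 0), (3, 1), (3, 2), (3, 3)]
Unfold 2 (reflect across h@3): 8 holes -> [(2, 0), (2, 1), (2, 2), (2, 3), (3, 0), (3, 1), (3, 2), (3, 3)]
Unfold 3 (reflect across h@2): 16 holes -> [(0, 0), (0, 1), (0, 2), (0, 3), (1, 0), (1, 1), (1, 2), (1, 3), (2, 0), (2, 1), (2, 2), (2, 3), (3, 0), (3, 1), (3, 2), (3, 3)]
Unfold 4 (reflect across h@4): 32 holes -> [(0, 0), (0, 1), (0, 2), (0, 3), (1, 0), (1, 1), (1, 2), (1, 3), (2, 0), (2, 1), (2, 2), (2, 3), (3, 0), (3, 1), (3, 2), (3, 3), (4, 0), (4, 1), (4, 2), (4, 3), (5, 0), (5, 1), (5, 2), (5, 3), (6, 0), (6, 1), (6, 2), (6, 3), (7, 0), (7, 1), (7, 2), (7, 3)]
Unfold 5 (reflect across h@8): 64 holes -> [(0, 0), (0, 1), (0, 2), (0, 3), (1, 0), (1, 1), (1, 2), (1, 3), (2, 0), (2, 1), (2, 2), (2, 3), (3, 0), (3, 1), (3, 2), (3, 3), (4, 0), (4, 1), (4, 2), (4, 3), (5, 0), (5, 1), (5, 2), (5, 3), (6, 0), (6, 1), (6, 2), (6, 3), (7, 0), (7, 1), (7, 2), (7, 3), (8, 0), (8, 1), (8, 2), (8, 3), (9, 0), (9, 1), (9, 2), (9, 3), (10, 0), (10, 1), (10, 2), (10, 3), (11, 0), (11, 1), (11, 2), (11, 3), (12, 0), (12, 1), (12, 2), (12, 3), (13, 0), (13, 1), (13, 2), (13, 3), (14, 0), (14, 1), (14, 2), (14, 3), (15, 0), (15, 1), (15, 2), (15, 3)]
Holes: [(0, 0), (0, 1), (0, 2), (0, 3), (1, 0), (1, 1), (1, 2), (1, 3), (2, 0), (2, 1), (2, 2), (2, 3), (3, 0), (3, 1), (3, 2), (3, 3), (4, 0), (4, 1), (4, 2), (4, 3), (5, 0), (5, 1), (5, 2), (5, 3), (6, 0), (6, 1), (6, 2), (6, 3), (7, 0), (7, 1), (7, 2), (7, 3), (8, 0), (8, 1), (8, 2), (8, 3), (9, 0), (9, 1), (9, 2), (9, 3), (10, 0), (10, 1), (10, 2), (10, 3), (11, 0), (11, 1), (11, 2), (11, 3), (12, 0), (12, 1), (12, 2), (12, 3), (13, 0), (13, 1), (13, 2), (13, 3), (14, 0), (14, 1), (14, 2), (14, 3), (15, 0), (15, 1), (15, 2), (15, 3)]

Answer: yes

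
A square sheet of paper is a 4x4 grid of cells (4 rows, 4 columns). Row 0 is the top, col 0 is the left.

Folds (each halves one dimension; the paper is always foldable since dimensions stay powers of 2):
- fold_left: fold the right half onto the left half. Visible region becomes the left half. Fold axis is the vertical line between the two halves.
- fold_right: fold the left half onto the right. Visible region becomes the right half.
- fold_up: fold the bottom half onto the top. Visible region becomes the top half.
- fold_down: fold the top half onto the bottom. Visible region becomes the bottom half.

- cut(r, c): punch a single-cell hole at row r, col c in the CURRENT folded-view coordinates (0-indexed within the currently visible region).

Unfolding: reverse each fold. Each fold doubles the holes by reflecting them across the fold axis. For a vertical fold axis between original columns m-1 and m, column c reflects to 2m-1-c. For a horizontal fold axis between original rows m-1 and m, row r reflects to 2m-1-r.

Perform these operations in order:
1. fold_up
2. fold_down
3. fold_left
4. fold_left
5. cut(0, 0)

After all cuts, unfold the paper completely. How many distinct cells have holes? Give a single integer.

Op 1 fold_up: fold axis h@2; visible region now rows[0,2) x cols[0,4) = 2x4
Op 2 fold_down: fold axis h@1; visible region now rows[1,2) x cols[0,4) = 1x4
Op 3 fold_left: fold axis v@2; visible region now rows[1,2) x cols[0,2) = 1x2
Op 4 fold_left: fold axis v@1; visible region now rows[1,2) x cols[0,1) = 1x1
Op 5 cut(0, 0): punch at orig (1,0); cuts so far [(1, 0)]; region rows[1,2) x cols[0,1) = 1x1
Unfold 1 (reflect across v@1): 2 holes -> [(1, 0), (1, 1)]
Unfold 2 (reflect across v@2): 4 holes -> [(1, 0), (1, 1), (1, 2), (1, 3)]
Unfold 3 (reflect across h@1): 8 holes -> [(0, 0), (0, 1), (0, 2), (0, 3), (1, 0), (1, 1), (1, 2), (1, 3)]
Unfold 4 (reflect across h@2): 16 holes -> [(0, 0), (0, 1), (0, 2), (0, 3), (1, 0), (1, 1), (1, 2), (1, 3), (2, 0), (2, 1), (2, 2), (2, 3), (3, 0), (3, 1), (3, 2), (3, 3)]

Answer: 16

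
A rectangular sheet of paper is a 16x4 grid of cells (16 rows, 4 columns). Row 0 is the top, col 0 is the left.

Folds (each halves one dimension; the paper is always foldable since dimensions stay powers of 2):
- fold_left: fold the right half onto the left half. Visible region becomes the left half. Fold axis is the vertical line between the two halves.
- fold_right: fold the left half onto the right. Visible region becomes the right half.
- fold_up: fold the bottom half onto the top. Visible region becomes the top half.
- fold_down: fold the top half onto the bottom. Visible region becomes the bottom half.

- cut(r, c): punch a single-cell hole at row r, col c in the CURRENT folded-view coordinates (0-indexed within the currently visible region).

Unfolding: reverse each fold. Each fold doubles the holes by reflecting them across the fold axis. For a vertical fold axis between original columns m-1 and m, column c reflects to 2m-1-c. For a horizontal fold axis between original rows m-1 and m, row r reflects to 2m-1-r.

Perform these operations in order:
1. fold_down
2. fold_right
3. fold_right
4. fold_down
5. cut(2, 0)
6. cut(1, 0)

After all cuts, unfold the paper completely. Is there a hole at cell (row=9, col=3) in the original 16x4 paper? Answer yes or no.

Answer: yes

Derivation:
Op 1 fold_down: fold axis h@8; visible region now rows[8,16) x cols[0,4) = 8x4
Op 2 fold_right: fold axis v@2; visible region now rows[8,16) x cols[2,4) = 8x2
Op 3 fold_right: fold axis v@3; visible region now rows[8,16) x cols[3,4) = 8x1
Op 4 fold_down: fold axis h@12; visible region now rows[12,16) x cols[3,4) = 4x1
Op 5 cut(2, 0): punch at orig (14,3); cuts so far [(14, 3)]; region rows[12,16) x cols[3,4) = 4x1
Op 6 cut(1, 0): punch at orig (13,3); cuts so far [(13, 3), (14, 3)]; region rows[12,16) x cols[3,4) = 4x1
Unfold 1 (reflect across h@12): 4 holes -> [(9, 3), (10, 3), (13, 3), (14, 3)]
Unfold 2 (reflect across v@3): 8 holes -> [(9, 2), (9, 3), (10, 2), (10, 3), (13, 2), (13, 3), (14, 2), (14, 3)]
Unfold 3 (reflect across v@2): 16 holes -> [(9, 0), (9, 1), (9, 2), (9, 3), (10, 0), (10, 1), (10, 2), (10, 3), (13, 0), (13, 1), (13, 2), (13, 3), (14, 0), (14, 1), (14, 2), (14, 3)]
Unfold 4 (reflect across h@8): 32 holes -> [(1, 0), (1, 1), (1, 2), (1, 3), (2, 0), (2, 1), (2, 2), (2, 3), (5, 0), (5, 1), (5, 2), (5, 3), (6, 0), (6, 1), (6, 2), (6, 3), (9, 0), (9, 1), (9, 2), (9, 3), (10, 0), (10, 1), (10, 2), (10, 3), (13, 0), (13, 1), (13, 2), (13, 3), (14, 0), (14, 1), (14, 2), (14, 3)]
Holes: [(1, 0), (1, 1), (1, 2), (1, 3), (2, 0), (2, 1), (2, 2), (2, 3), (5, 0), (5, 1), (5, 2), (5, 3), (6, 0), (6, 1), (6, 2), (6, 3), (9, 0), (9, 1), (9, 2), (9, 3), (10, 0), (10, 1), (10, 2), (10, 3), (13, 0), (13, 1), (13, 2), (13, 3), (14, 0), (14, 1), (14, 2), (14, 3)]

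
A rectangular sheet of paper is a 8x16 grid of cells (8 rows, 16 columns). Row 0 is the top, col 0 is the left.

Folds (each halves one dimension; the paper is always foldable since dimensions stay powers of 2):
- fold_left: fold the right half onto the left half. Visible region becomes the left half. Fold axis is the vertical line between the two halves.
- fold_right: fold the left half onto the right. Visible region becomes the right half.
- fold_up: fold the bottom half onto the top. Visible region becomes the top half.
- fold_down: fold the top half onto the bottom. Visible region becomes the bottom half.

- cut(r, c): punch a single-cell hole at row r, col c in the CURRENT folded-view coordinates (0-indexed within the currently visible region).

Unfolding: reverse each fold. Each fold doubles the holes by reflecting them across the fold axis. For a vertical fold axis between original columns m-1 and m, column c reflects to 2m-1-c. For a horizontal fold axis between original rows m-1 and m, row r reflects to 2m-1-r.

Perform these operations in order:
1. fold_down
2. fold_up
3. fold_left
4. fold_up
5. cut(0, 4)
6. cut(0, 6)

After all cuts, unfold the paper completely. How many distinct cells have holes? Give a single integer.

Op 1 fold_down: fold axis h@4; visible region now rows[4,8) x cols[0,16) = 4x16
Op 2 fold_up: fold axis h@6; visible region now rows[4,6) x cols[0,16) = 2x16
Op 3 fold_left: fold axis v@8; visible region now rows[4,6) x cols[0,8) = 2x8
Op 4 fold_up: fold axis h@5; visible region now rows[4,5) x cols[0,8) = 1x8
Op 5 cut(0, 4): punch at orig (4,4); cuts so far [(4, 4)]; region rows[4,5) x cols[0,8) = 1x8
Op 6 cut(0, 6): punch at orig (4,6); cuts so far [(4, 4), (4, 6)]; region rows[4,5) x cols[0,8) = 1x8
Unfold 1 (reflect across h@5): 4 holes -> [(4, 4), (4, 6), (5, 4), (5, 6)]
Unfold 2 (reflect across v@8): 8 holes -> [(4, 4), (4, 6), (4, 9), (4, 11), (5, 4), (5, 6), (5, 9), (5, 11)]
Unfold 3 (reflect across h@6): 16 holes -> [(4, 4), (4, 6), (4, 9), (4, 11), (5, 4), (5, 6), (5, 9), (5, 11), (6, 4), (6, 6), (6, 9), (6, 11), (7, 4), (7, 6), (7, 9), (7, 11)]
Unfold 4 (reflect across h@4): 32 holes -> [(0, 4), (0, 6), (0, 9), (0, 11), (1, 4), (1, 6), (1, 9), (1, 11), (2, 4), (2, 6), (2, 9), (2, 11), (3, 4), (3, 6), (3, 9), (3, 11), (4, 4), (4, 6), (4, 9), (4, 11), (5, 4), (5, 6), (5, 9), (5, 11), (6, 4), (6, 6), (6, 9), (6, 11), (7, 4), (7, 6), (7, 9), (7, 11)]

Answer: 32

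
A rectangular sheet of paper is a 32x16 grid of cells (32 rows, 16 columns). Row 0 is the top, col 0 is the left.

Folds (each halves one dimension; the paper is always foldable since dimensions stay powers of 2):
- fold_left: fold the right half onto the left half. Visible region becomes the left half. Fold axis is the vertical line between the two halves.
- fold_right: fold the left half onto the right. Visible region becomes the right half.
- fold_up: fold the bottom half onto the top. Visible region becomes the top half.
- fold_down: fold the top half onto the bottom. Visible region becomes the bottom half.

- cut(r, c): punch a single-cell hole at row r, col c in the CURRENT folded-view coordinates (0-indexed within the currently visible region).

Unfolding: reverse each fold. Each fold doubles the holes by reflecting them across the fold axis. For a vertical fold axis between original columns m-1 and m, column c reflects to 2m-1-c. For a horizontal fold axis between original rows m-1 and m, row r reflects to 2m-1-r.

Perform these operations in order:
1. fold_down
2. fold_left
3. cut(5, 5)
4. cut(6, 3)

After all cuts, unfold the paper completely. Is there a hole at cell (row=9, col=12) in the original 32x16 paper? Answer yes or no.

Op 1 fold_down: fold axis h@16; visible region now rows[16,32) x cols[0,16) = 16x16
Op 2 fold_left: fold axis v@8; visible region now rows[16,32) x cols[0,8) = 16x8
Op 3 cut(5, 5): punch at orig (21,5); cuts so far [(21, 5)]; region rows[16,32) x cols[0,8) = 16x8
Op 4 cut(6, 3): punch at orig (22,3); cuts so far [(21, 5), (22, 3)]; region rows[16,32) x cols[0,8) = 16x8
Unfold 1 (reflect across v@8): 4 holes -> [(21, 5), (21, 10), (22, 3), (22, 12)]
Unfold 2 (reflect across h@16): 8 holes -> [(9, 3), (9, 12), (10, 5), (10, 10), (21, 5), (21, 10), (22, 3), (22, 12)]
Holes: [(9, 3), (9, 12), (10, 5), (10, 10), (21, 5), (21, 10), (22, 3), (22, 12)]

Answer: yes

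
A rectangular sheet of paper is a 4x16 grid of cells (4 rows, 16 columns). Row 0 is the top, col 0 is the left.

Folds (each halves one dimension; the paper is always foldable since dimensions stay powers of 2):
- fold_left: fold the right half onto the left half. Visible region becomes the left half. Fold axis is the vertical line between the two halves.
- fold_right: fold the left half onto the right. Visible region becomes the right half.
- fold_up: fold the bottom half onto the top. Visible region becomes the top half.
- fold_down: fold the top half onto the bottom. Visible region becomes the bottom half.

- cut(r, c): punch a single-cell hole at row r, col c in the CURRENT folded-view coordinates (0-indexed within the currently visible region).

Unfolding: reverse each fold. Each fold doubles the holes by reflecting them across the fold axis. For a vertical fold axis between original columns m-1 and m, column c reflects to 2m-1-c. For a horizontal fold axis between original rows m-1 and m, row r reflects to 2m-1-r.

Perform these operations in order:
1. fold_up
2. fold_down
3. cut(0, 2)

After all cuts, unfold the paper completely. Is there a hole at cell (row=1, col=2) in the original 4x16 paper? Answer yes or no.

Answer: yes

Derivation:
Op 1 fold_up: fold axis h@2; visible region now rows[0,2) x cols[0,16) = 2x16
Op 2 fold_down: fold axis h@1; visible region now rows[1,2) x cols[0,16) = 1x16
Op 3 cut(0, 2): punch at orig (1,2); cuts so far [(1, 2)]; region rows[1,2) x cols[0,16) = 1x16
Unfold 1 (reflect across h@1): 2 holes -> [(0, 2), (1, 2)]
Unfold 2 (reflect across h@2): 4 holes -> [(0, 2), (1, 2), (2, 2), (3, 2)]
Holes: [(0, 2), (1, 2), (2, 2), (3, 2)]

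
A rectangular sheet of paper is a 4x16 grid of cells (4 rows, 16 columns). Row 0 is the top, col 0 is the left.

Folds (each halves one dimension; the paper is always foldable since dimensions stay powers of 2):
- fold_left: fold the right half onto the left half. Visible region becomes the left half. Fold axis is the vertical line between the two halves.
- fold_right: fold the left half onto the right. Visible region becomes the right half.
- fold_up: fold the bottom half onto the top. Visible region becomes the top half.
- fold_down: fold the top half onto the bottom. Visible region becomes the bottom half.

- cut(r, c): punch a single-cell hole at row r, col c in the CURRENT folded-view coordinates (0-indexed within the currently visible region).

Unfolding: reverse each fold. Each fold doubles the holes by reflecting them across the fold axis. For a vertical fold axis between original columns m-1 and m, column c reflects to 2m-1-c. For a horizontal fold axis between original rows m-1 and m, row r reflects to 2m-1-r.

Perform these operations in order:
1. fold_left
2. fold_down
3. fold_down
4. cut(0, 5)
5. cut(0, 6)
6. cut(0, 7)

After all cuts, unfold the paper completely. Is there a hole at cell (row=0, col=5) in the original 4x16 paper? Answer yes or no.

Answer: yes

Derivation:
Op 1 fold_left: fold axis v@8; visible region now rows[0,4) x cols[0,8) = 4x8
Op 2 fold_down: fold axis h@2; visible region now rows[2,4) x cols[0,8) = 2x8
Op 3 fold_down: fold axis h@3; visible region now rows[3,4) x cols[0,8) = 1x8
Op 4 cut(0, 5): punch at orig (3,5); cuts so far [(3, 5)]; region rows[3,4) x cols[0,8) = 1x8
Op 5 cut(0, 6): punch at orig (3,6); cuts so far [(3, 5), (3, 6)]; region rows[3,4) x cols[0,8) = 1x8
Op 6 cut(0, 7): punch at orig (3,7); cuts so far [(3, 5), (3, 6), (3, 7)]; region rows[3,4) x cols[0,8) = 1x8
Unfold 1 (reflect across h@3): 6 holes -> [(2, 5), (2, 6), (2, 7), (3, 5), (3, 6), (3, 7)]
Unfold 2 (reflect across h@2): 12 holes -> [(0, 5), (0, 6), (0, 7), (1, 5), (1, 6), (1, 7), (2, 5), (2, 6), (2, 7), (3, 5), (3, 6), (3, 7)]
Unfold 3 (reflect across v@8): 24 holes -> [(0, 5), (0, 6), (0, 7), (0, 8), (0, 9), (0, 10), (1, 5), (1, 6), (1, 7), (1, 8), (1, 9), (1, 10), (2, 5), (2, 6), (2, 7), (2, 8), (2, 9), (2, 10), (3, 5), (3, 6), (3, 7), (3, 8), (3, 9), (3, 10)]
Holes: [(0, 5), (0, 6), (0, 7), (0, 8), (0, 9), (0, 10), (1, 5), (1, 6), (1, 7), (1, 8), (1, 9), (1, 10), (2, 5), (2, 6), (2, 7), (2, 8), (2, 9), (2, 10), (3, 5), (3, 6), (3, 7), (3, 8), (3, 9), (3, 10)]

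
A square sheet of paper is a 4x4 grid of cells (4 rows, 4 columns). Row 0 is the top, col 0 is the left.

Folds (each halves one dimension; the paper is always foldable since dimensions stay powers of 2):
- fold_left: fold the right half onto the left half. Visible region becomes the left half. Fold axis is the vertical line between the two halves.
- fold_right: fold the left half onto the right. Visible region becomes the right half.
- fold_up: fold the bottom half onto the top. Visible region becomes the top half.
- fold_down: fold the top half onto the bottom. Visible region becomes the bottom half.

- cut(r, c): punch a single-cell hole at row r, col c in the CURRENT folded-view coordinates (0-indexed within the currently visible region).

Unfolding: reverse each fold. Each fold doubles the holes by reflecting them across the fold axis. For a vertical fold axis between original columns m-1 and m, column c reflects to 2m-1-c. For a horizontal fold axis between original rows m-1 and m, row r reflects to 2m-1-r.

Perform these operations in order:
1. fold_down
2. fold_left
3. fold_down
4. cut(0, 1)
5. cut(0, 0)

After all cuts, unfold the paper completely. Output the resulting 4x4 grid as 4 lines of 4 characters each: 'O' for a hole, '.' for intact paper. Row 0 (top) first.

Answer: OOOO
OOOO
OOOO
OOOO

Derivation:
Op 1 fold_down: fold axis h@2; visible region now rows[2,4) x cols[0,4) = 2x4
Op 2 fold_left: fold axis v@2; visible region now rows[2,4) x cols[0,2) = 2x2
Op 3 fold_down: fold axis h@3; visible region now rows[3,4) x cols[0,2) = 1x2
Op 4 cut(0, 1): punch at orig (3,1); cuts so far [(3, 1)]; region rows[3,4) x cols[0,2) = 1x2
Op 5 cut(0, 0): punch at orig (3,0); cuts so far [(3, 0), (3, 1)]; region rows[3,4) x cols[0,2) = 1x2
Unfold 1 (reflect across h@3): 4 holes -> [(2, 0), (2, 1), (3, 0), (3, 1)]
Unfold 2 (reflect across v@2): 8 holes -> [(2, 0), (2, 1), (2, 2), (2, 3), (3, 0), (3, 1), (3, 2), (3, 3)]
Unfold 3 (reflect across h@2): 16 holes -> [(0, 0), (0, 1), (0, 2), (0, 3), (1, 0), (1, 1), (1, 2), (1, 3), (2, 0), (2, 1), (2, 2), (2, 3), (3, 0), (3, 1), (3, 2), (3, 3)]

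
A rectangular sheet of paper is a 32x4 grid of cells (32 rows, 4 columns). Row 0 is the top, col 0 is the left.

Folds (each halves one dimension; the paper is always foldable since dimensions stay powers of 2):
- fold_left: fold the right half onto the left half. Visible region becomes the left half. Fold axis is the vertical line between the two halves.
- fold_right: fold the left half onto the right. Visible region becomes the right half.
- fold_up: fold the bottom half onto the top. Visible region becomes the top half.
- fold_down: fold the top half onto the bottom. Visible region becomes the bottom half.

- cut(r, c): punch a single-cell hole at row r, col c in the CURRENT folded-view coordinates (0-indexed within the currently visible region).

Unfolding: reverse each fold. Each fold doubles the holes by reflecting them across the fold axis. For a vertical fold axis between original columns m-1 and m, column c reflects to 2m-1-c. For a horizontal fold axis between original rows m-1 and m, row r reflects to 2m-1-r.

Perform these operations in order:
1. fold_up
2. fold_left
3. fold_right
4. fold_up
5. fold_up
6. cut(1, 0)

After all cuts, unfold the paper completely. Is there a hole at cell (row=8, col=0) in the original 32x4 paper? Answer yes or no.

Op 1 fold_up: fold axis h@16; visible region now rows[0,16) x cols[0,4) = 16x4
Op 2 fold_left: fold axis v@2; visible region now rows[0,16) x cols[0,2) = 16x2
Op 3 fold_right: fold axis v@1; visible region now rows[0,16) x cols[1,2) = 16x1
Op 4 fold_up: fold axis h@8; visible region now rows[0,8) x cols[1,2) = 8x1
Op 5 fold_up: fold axis h@4; visible region now rows[0,4) x cols[1,2) = 4x1
Op 6 cut(1, 0): punch at orig (1,1); cuts so far [(1, 1)]; region rows[0,4) x cols[1,2) = 4x1
Unfold 1 (reflect across h@4): 2 holes -> [(1, 1), (6, 1)]
Unfold 2 (reflect across h@8): 4 holes -> [(1, 1), (6, 1), (9, 1), (14, 1)]
Unfold 3 (reflect across v@1): 8 holes -> [(1, 0), (1, 1), (6, 0), (6, 1), (9, 0), (9, 1), (14, 0), (14, 1)]
Unfold 4 (reflect across v@2): 16 holes -> [(1, 0), (1, 1), (1, 2), (1, 3), (6, 0), (6, 1), (6, 2), (6, 3), (9, 0), (9, 1), (9, 2), (9, 3), (14, 0), (14, 1), (14, 2), (14, 3)]
Unfold 5 (reflect across h@16): 32 holes -> [(1, 0), (1, 1), (1, 2), (1, 3), (6, 0), (6, 1), (6, 2), (6, 3), (9, 0), (9, 1), (9, 2), (9, 3), (14, 0), (14, 1), (14, 2), (14, 3), (17, 0), (17, 1), (17, 2), (17, 3), (22, 0), (22, 1), (22, 2), (22, 3), (25, 0), (25, 1), (25, 2), (25, 3), (30, 0), (30, 1), (30, 2), (30, 3)]
Holes: [(1, 0), (1, 1), (1, 2), (1, 3), (6, 0), (6, 1), (6, 2), (6, 3), (9, 0), (9, 1), (9, 2), (9, 3), (14, 0), (14, 1), (14, 2), (14, 3), (17, 0), (17, 1), (17, 2), (17, 3), (22, 0), (22, 1), (22, 2), (22, 3), (25, 0), (25, 1), (25, 2), (25, 3), (30, 0), (30, 1), (30, 2), (30, 3)]

Answer: no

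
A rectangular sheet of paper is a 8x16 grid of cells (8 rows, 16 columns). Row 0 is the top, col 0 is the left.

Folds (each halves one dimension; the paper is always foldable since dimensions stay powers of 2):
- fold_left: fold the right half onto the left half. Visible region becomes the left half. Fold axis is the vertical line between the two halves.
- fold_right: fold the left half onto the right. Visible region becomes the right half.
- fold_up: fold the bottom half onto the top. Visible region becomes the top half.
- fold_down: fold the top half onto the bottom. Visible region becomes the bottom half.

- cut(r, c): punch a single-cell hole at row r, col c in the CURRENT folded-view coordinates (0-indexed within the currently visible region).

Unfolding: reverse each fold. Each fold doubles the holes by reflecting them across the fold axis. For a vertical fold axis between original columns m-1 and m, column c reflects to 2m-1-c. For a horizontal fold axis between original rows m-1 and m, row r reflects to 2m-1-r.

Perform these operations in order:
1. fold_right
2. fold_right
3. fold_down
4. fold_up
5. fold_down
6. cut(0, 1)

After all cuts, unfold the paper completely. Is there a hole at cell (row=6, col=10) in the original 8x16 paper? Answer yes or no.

Op 1 fold_right: fold axis v@8; visible region now rows[0,8) x cols[8,16) = 8x8
Op 2 fold_right: fold axis v@12; visible region now rows[0,8) x cols[12,16) = 8x4
Op 3 fold_down: fold axis h@4; visible region now rows[4,8) x cols[12,16) = 4x4
Op 4 fold_up: fold axis h@6; visible region now rows[4,6) x cols[12,16) = 2x4
Op 5 fold_down: fold axis h@5; visible region now rows[5,6) x cols[12,16) = 1x4
Op 6 cut(0, 1): punch at orig (5,13); cuts so far [(5, 13)]; region rows[5,6) x cols[12,16) = 1x4
Unfold 1 (reflect across h@5): 2 holes -> [(4, 13), (5, 13)]
Unfold 2 (reflect across h@6): 4 holes -> [(4, 13), (5, 13), (6, 13), (7, 13)]
Unfold 3 (reflect across h@4): 8 holes -> [(0, 13), (1, 13), (2, 13), (3, 13), (4, 13), (5, 13), (6, 13), (7, 13)]
Unfold 4 (reflect across v@12): 16 holes -> [(0, 10), (0, 13), (1, 10), (1, 13), (2, 10), (2, 13), (3, 10), (3, 13), (4, 10), (4, 13), (5, 10), (5, 13), (6, 10), (6, 13), (7, 10), (7, 13)]
Unfold 5 (reflect across v@8): 32 holes -> [(0, 2), (0, 5), (0, 10), (0, 13), (1, 2), (1, 5), (1, 10), (1, 13), (2, 2), (2, 5), (2, 10), (2, 13), (3, 2), (3, 5), (3, 10), (3, 13), (4, 2), (4, 5), (4, 10), (4, 13), (5, 2), (5, 5), (5, 10), (5, 13), (6, 2), (6, 5), (6, 10), (6, 13), (7, 2), (7, 5), (7, 10), (7, 13)]
Holes: [(0, 2), (0, 5), (0, 10), (0, 13), (1, 2), (1, 5), (1, 10), (1, 13), (2, 2), (2, 5), (2, 10), (2, 13), (3, 2), (3, 5), (3, 10), (3, 13), (4, 2), (4, 5), (4, 10), (4, 13), (5, 2), (5, 5), (5, 10), (5, 13), (6, 2), (6, 5), (6, 10), (6, 13), (7, 2), (7, 5), (7, 10), (7, 13)]

Answer: yes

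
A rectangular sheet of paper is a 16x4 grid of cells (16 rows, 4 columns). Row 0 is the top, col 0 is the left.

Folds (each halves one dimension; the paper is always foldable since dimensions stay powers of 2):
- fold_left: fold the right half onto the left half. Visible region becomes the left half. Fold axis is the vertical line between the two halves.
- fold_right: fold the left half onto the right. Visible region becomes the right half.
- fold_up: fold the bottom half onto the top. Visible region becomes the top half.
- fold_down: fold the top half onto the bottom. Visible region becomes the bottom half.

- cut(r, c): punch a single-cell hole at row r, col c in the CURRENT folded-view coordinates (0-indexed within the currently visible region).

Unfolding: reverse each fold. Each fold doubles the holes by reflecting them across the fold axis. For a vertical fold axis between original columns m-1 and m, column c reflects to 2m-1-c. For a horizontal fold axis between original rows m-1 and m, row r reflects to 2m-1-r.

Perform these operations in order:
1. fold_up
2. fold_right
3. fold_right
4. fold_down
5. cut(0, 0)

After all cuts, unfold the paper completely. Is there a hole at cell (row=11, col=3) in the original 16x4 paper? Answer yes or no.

Answer: yes

Derivation:
Op 1 fold_up: fold axis h@8; visible region now rows[0,8) x cols[0,4) = 8x4
Op 2 fold_right: fold axis v@2; visible region now rows[0,8) x cols[2,4) = 8x2
Op 3 fold_right: fold axis v@3; visible region now rows[0,8) x cols[3,4) = 8x1
Op 4 fold_down: fold axis h@4; visible region now rows[4,8) x cols[3,4) = 4x1
Op 5 cut(0, 0): punch at orig (4,3); cuts so far [(4, 3)]; region rows[4,8) x cols[3,4) = 4x1
Unfold 1 (reflect across h@4): 2 holes -> [(3, 3), (4, 3)]
Unfold 2 (reflect across v@3): 4 holes -> [(3, 2), (3, 3), (4, 2), (4, 3)]
Unfold 3 (reflect across v@2): 8 holes -> [(3, 0), (3, 1), (3, 2), (3, 3), (4, 0), (4, 1), (4, 2), (4, 3)]
Unfold 4 (reflect across h@8): 16 holes -> [(3, 0), (3, 1), (3, 2), (3, 3), (4, 0), (4, 1), (4, 2), (4, 3), (11, 0), (11, 1), (11, 2), (11, 3), (12, 0), (12, 1), (12, 2), (12, 3)]
Holes: [(3, 0), (3, 1), (3, 2), (3, 3), (4, 0), (4, 1), (4, 2), (4, 3), (11, 0), (11, 1), (11, 2), (11, 3), (12, 0), (12, 1), (12, 2), (12, 3)]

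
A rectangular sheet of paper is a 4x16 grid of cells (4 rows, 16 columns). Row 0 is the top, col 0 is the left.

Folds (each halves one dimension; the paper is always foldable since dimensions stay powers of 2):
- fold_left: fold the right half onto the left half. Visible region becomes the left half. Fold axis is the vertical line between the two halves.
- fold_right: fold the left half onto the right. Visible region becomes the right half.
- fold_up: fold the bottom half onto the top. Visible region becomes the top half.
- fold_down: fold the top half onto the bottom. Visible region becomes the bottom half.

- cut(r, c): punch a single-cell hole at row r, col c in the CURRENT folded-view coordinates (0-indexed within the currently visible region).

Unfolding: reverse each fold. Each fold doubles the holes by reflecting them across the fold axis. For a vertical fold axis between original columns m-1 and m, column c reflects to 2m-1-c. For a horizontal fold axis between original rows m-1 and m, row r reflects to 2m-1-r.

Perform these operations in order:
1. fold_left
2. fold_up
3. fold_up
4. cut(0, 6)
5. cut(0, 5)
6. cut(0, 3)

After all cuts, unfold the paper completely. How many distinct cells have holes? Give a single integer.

Op 1 fold_left: fold axis v@8; visible region now rows[0,4) x cols[0,8) = 4x8
Op 2 fold_up: fold axis h@2; visible region now rows[0,2) x cols[0,8) = 2x8
Op 3 fold_up: fold axis h@1; visible region now rows[0,1) x cols[0,8) = 1x8
Op 4 cut(0, 6): punch at orig (0,6); cuts so far [(0, 6)]; region rows[0,1) x cols[0,8) = 1x8
Op 5 cut(0, 5): punch at orig (0,5); cuts so far [(0, 5), (0, 6)]; region rows[0,1) x cols[0,8) = 1x8
Op 6 cut(0, 3): punch at orig (0,3); cuts so far [(0, 3), (0, 5), (0, 6)]; region rows[0,1) x cols[0,8) = 1x8
Unfold 1 (reflect across h@1): 6 holes -> [(0, 3), (0, 5), (0, 6), (1, 3), (1, 5), (1, 6)]
Unfold 2 (reflect across h@2): 12 holes -> [(0, 3), (0, 5), (0, 6), (1, 3), (1, 5), (1, 6), (2, 3), (2, 5), (2, 6), (3, 3), (3, 5), (3, 6)]
Unfold 3 (reflect across v@8): 24 holes -> [(0, 3), (0, 5), (0, 6), (0, 9), (0, 10), (0, 12), (1, 3), (1, 5), (1, 6), (1, 9), (1, 10), (1, 12), (2, 3), (2, 5), (2, 6), (2, 9), (2, 10), (2, 12), (3, 3), (3, 5), (3, 6), (3, 9), (3, 10), (3, 12)]

Answer: 24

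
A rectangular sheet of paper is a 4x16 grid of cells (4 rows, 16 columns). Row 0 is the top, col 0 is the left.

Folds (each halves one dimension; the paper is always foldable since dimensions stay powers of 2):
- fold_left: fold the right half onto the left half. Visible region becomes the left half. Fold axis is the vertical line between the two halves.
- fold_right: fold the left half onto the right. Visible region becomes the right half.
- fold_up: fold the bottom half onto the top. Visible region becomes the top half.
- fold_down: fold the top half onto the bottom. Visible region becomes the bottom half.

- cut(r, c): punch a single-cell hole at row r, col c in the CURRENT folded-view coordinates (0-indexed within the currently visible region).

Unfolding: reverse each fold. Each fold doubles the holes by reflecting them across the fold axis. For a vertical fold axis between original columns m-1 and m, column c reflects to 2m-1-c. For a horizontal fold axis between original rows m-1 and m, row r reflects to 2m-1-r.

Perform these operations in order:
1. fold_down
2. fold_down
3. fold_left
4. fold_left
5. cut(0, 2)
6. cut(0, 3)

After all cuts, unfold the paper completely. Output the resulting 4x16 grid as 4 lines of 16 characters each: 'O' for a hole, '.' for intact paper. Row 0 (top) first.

Op 1 fold_down: fold axis h@2; visible region now rows[2,4) x cols[0,16) = 2x16
Op 2 fold_down: fold axis h@3; visible region now rows[3,4) x cols[0,16) = 1x16
Op 3 fold_left: fold axis v@8; visible region now rows[3,4) x cols[0,8) = 1x8
Op 4 fold_left: fold axis v@4; visible region now rows[3,4) x cols[0,4) = 1x4
Op 5 cut(0, 2): punch at orig (3,2); cuts so far [(3, 2)]; region rows[3,4) x cols[0,4) = 1x4
Op 6 cut(0, 3): punch at orig (3,3); cuts so far [(3, 2), (3, 3)]; region rows[3,4) x cols[0,4) = 1x4
Unfold 1 (reflect across v@4): 4 holes -> [(3, 2), (3, 3), (3, 4), (3, 5)]
Unfold 2 (reflect across v@8): 8 holes -> [(3, 2), (3, 3), (3, 4), (3, 5), (3, 10), (3, 11), (3, 12), (3, 13)]
Unfold 3 (reflect across h@3): 16 holes -> [(2, 2), (2, 3), (2, 4), (2, 5), (2, 10), (2, 11), (2, 12), (2, 13), (3, 2), (3, 3), (3, 4), (3, 5), (3, 10), (3, 11), (3, 12), (3, 13)]
Unfold 4 (reflect across h@2): 32 holes -> [(0, 2), (0, 3), (0, 4), (0, 5), (0, 10), (0, 11), (0, 12), (0, 13), (1, 2), (1, 3), (1, 4), (1, 5), (1, 10), (1, 11), (1, 12), (1, 13), (2, 2), (2, 3), (2, 4), (2, 5), (2, 10), (2, 11), (2, 12), (2, 13), (3, 2), (3, 3), (3, 4), (3, 5), (3, 10), (3, 11), (3, 12), (3, 13)]

Answer: ..OOOO....OOOO..
..OOOO....OOOO..
..OOOO....OOOO..
..OOOO....OOOO..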